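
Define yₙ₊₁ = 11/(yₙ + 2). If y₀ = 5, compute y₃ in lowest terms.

y₁ = 11/(5 + 2) = 11/7.
y₂ = 11/(11/7 + 2) = 77/25.
y₃ = 11/(77/25 + 2) = 275/127.

275/127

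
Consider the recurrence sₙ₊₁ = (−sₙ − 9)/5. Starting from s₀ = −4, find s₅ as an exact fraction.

s₁ = (−(−4) − 9)/5 = −1.
s₂ = (−(−1) − 9)/5 = −8/5.
s₃ = (−(−8/5) − 9)/5 = −37/25.
s₄ = (−(−37/25) − 9)/5 = −188/125.
s₅ = (−(−188/125) − 9)/5 = −937/625.

−937/625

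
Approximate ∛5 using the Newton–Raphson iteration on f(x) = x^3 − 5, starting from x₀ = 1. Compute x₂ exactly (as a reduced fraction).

821/441

f'(x) = 3x^2.
f(1) = −4, f'(1) = 3, so x₁ = 1 − (−4)/3 = 7/3.
f(7/3) = 208/27, f'(7/3) = 49/3, so x₂ = (7/3) − (208/27)/(49/3) = 821/441.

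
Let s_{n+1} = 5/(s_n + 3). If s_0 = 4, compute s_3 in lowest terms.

s_1 = 5/(4 + 3) = 5/7.
s_2 = 5/(5/7 + 3) = 35/26.
s_3 = 5/(35/26 + 3) = 130/113.

130/113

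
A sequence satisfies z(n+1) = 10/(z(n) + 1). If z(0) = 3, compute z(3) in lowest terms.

z(1) = 10/(3 + 1) = 5/2.
z(2) = 10/(5/2 + 1) = 20/7.
z(3) = 10/(20/7 + 1) = 70/27.

70/27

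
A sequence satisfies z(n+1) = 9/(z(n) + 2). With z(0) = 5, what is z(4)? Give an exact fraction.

981/425

z(1) = 9/(5 + 2) = 9/7.
z(2) = 9/(9/7 + 2) = 63/23.
z(3) = 9/(63/23 + 2) = 207/109.
z(4) = 9/(207/109 + 2) = 981/425.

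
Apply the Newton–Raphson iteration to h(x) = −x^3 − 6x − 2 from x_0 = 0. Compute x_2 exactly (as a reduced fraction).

h'(x) = −3x^2 − 6.
h(0) = −2, h'(0) = −6, so x_1 = 0 − (−2)/(−6) = −1/3.
h(−1/3) = 1/27, h'(−1/3) = −19/3, so x_2 = (−1/3) − (1/27)/(−19/3) = −56/171.

−56/171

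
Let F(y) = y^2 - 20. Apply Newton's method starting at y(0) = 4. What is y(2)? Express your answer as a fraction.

161/36

F'(y) = 2y.
F(4) = -4, F'(4) = 8, so y(1) = 4 - (-4)/8 = 9/2.
F(9/2) = 1/4, F'(9/2) = 9, so y(2) = (9/2) - (1/4)/9 = 161/36.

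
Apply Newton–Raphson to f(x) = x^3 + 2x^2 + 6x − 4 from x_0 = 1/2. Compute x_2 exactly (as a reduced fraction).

210488/388255

f'(x) = 3x^2 + 4x + 6.
f(1/2) = −3/8, f'(1/2) = 35/4, so x_1 = (1/2) − (−3/8)/(35/4) = 19/35.
f(19/35) = 279/42875, f'(19/35) = 11093/1225, so x_2 = (19/35) − (279/42875)/(11093/1225) = 210488/388255.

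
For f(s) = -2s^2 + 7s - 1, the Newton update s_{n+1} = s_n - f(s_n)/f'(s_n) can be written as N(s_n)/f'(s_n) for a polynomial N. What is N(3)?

f'(s) = -4s + 7.
N(s) = s·f'(s) - f(s) = s·(-4s + 7) - (-2s^2 + 7s - 1) = -2s^2 + 1.
N(3) = -17.

-17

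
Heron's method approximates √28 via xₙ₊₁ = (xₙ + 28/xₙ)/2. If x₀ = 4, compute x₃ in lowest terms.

108497/20504

x₁ = (4 + 28/4)/2 = 11/2.
x₂ = (11/2 + 28/(11/2))/2 = 233/44.
x₃ = (233/44 + 28/(233/44))/2 = 108497/20504.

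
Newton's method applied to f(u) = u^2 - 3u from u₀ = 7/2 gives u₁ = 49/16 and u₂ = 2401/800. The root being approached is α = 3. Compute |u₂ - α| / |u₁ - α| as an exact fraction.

1/50

u₁ - α = 49/16 - 3 = 1/16, so |u₁ - α| = 1/16.
u₂ - α = 2401/800 - 3 = 1/800, so |u₂ - α| = 1/800.
Ratio = (1/800) / (1/16) = 1/50.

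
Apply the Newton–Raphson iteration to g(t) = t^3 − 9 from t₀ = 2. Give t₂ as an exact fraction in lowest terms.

23401/11250

g'(t) = 3t^2.
g(2) = −1, g'(2) = 12, so t₁ = 2 − (−1)/12 = 25/12.
g(25/12) = 73/1728, g'(25/12) = 625/48, so t₂ = (25/12) − (73/1728)/(625/48) = 23401/11250.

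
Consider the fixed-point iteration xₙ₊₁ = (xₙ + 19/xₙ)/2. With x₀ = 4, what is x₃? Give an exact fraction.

11916881/2733920

x₁ = (4 + 19/4)/2 = 35/8.
x₂ = (35/8 + 19/(35/8))/2 = 2441/560.
x₃ = (2441/560 + 19/(2441/560))/2 = 11916881/2733920.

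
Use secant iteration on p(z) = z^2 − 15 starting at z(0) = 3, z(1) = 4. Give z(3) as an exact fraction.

213/55

p(3) = −6, p(4) = 1. z(2) = 4 − 1·(4 − 3)/(1 − (−6)) = 27/7.
p(4) = 1, p(27/7) = −6/49. z(3) = (27/7) − (−6/49)·((27/7) − 4)/((−6/49) − 1) = 213/55.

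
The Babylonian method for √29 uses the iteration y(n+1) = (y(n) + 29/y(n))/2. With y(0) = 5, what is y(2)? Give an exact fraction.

y(1) = (5 + 29/5)/2 = 27/5.
y(2) = (27/5 + 29/(27/5))/2 = 727/135.

727/135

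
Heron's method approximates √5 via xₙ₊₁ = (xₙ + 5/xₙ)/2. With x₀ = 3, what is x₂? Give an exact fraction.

x₁ = (3 + 5/3)/2 = 7/3.
x₂ = (7/3 + 5/(7/3))/2 = 47/21.

47/21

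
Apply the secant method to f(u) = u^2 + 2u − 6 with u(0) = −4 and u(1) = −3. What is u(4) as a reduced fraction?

−1101/302

f(−4) = 2, f(−3) = −3. u(2) = (−3) − (−3)·((−3) − (−4))/((−3) − 2) = −18/5.
f(−3) = −3, f(−18/5) = −6/25. u(3) = (−18/5) − (−6/25)·((−18/5) − (−3))/((−6/25) − (−3)) = −84/23.
f(−18/5) = −6/25, f(−84/23) = 18/529. u(4) = (−84/23) − (18/529)·((−84/23) − (−18/5))/((18/529) − (−6/25)) = −1101/302.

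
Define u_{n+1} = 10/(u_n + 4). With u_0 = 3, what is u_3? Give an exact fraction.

190/111

u_1 = 10/(3 + 4) = 10/7.
u_2 = 10/(10/7 + 4) = 35/19.
u_3 = 10/(35/19 + 4) = 190/111.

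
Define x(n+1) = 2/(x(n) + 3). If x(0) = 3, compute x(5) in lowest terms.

32/57

x(1) = 2/(3 + 3) = 1/3.
x(2) = 2/(1/3 + 3) = 3/5.
x(3) = 2/(3/5 + 3) = 5/9.
x(4) = 2/(5/9 + 3) = 9/16.
x(5) = 2/(9/16 + 3) = 32/57.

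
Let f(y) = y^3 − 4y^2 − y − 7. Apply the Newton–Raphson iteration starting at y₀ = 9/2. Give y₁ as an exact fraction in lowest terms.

f'(y) = 3y^2 − 8y − 1.
f(9/2) = −11/8, f'(9/2) = 95/4, so y₁ = (9/2) − (−11/8)/(95/4) = 433/95.

433/95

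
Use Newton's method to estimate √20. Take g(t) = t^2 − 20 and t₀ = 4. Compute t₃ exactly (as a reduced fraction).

g'(t) = 2t.
g(4) = −4, g'(4) = 8, so t₁ = 4 − (−4)/8 = 9/2.
g(9/2) = 1/4, g'(9/2) = 9, so t₂ = (9/2) − (1/4)/9 = 161/36.
g(161/36) = 1/1296, g'(161/36) = 161/18, so t₃ = (161/36) − (1/1296)/(161/18) = 51841/11592.

51841/11592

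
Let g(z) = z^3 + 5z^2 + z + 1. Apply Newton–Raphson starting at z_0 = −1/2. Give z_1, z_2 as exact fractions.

g'(z) = 3z^2 + 10z + 1.
g(−1/2) = 13/8, g'(−1/2) = −13/4, so z_1 = (−1/2) − (13/8)/(−13/4) = 0.
g(0) = 1, g'(0) = 1, so z_2 = 0 − 1/1 = −1.

z_1 = 0, z_2 = −1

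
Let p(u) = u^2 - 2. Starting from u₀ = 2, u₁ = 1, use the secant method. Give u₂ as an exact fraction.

p(2) = 2, p(1) = -1. u₂ = 1 - (-1)·(1 - 2)/((-1) - 2) = 4/3.

4/3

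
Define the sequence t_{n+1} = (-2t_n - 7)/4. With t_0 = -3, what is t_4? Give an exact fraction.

t_1 = (-2·(-3) - 7)/4 = -1/4.
t_2 = (-2·(-1/4) - 7)/4 = -13/8.
t_3 = (-2·(-13/8) - 7)/4 = -15/16.
t_4 = (-2·(-15/16) - 7)/4 = -41/32.

-41/32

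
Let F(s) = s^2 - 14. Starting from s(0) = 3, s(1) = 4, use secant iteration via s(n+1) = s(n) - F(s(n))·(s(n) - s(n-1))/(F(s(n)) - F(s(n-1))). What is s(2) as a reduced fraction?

F(3) = -5, F(4) = 2. s(2) = 4 - 2·(4 - 3)/(2 - (-5)) = 26/7.

26/7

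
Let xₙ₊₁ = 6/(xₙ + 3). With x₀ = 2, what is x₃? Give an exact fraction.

42/31

x₁ = 6/(2 + 3) = 6/5.
x₂ = 6/(6/5 + 3) = 10/7.
x₃ = 6/(10/7 + 3) = 42/31.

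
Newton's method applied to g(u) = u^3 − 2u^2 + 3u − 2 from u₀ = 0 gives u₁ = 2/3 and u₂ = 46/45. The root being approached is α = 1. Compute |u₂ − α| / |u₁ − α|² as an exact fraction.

1/5

u₁ − α = 2/3 − 1 = −1/3, so |u₁ − α| = 1/3.
u₂ − α = 46/45 − 1 = 1/45, so |u₂ − α| = 1/45.
|u₁ − α|² = 1/9.
Ratio = (1/45) / (1/9) = 1/5.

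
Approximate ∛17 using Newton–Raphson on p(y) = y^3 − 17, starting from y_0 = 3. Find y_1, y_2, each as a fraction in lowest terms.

y_1 = 71/27, y_2 = 1050433/408321

p'(y) = 3y^2.
p(3) = 10, p'(3) = 27, so y_1 = 3 − 10/27 = 71/27.
p(71/27) = 23300/19683, p'(71/27) = 5041/243, so y_2 = (71/27) − (23300/19683)/(5041/243) = 1050433/408321.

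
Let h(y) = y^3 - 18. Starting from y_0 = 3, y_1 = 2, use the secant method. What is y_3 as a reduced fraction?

7377/2786

h(3) = 9, h(2) = -10. y_2 = 2 - (-10)·(2 - 3)/((-10) - 9) = 48/19.
h(2) = -10, h(48/19) = -12870/6859. y_3 = (48/19) - (-12870/6859)·((48/19) - 2)/((-12870/6859) - (-10)) = 7377/2786.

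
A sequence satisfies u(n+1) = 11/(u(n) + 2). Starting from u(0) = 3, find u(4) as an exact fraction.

u(1) = 11/(3 + 2) = 11/5.
u(2) = 11/(11/5 + 2) = 55/21.
u(3) = 11/(55/21 + 2) = 231/97.
u(4) = 11/(231/97 + 2) = 1067/425.

1067/425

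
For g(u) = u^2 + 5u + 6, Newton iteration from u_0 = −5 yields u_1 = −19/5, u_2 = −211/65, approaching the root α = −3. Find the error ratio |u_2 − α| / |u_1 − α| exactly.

u_1 − α = −19/5 − (−3) = −19/5 + 3 = −4/5, so |u_1 − α| = 4/5.
u_2 − α = −211/65 − (−3) = −211/65 + 3 = −16/65, so |u_2 − α| = 16/65.
Ratio = (16/65) / (4/5) = 4/13.

4/13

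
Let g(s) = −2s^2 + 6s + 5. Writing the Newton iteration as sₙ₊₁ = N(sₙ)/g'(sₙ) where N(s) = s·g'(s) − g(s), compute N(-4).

g'(s) = −4s + 6.
N(s) = s·g'(s) − g(s) = s·(−4s + 6) − (−2s^2 + 6s + 5) = −2s^2 − 5.
N(-4) = −37.

−37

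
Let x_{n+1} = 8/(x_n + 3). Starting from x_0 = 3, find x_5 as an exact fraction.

x_1 = 8/(3 + 3) = 4/3.
x_2 = 8/(4/3 + 3) = 24/13.
x_3 = 8/(24/13 + 3) = 104/63.
x_4 = 8/(104/63 + 3) = 504/293.
x_5 = 8/(504/293 + 3) = 2344/1383.

2344/1383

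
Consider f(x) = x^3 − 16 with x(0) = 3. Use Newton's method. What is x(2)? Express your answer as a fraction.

250232/99225

f'(x) = 3x^2.
f(3) = 11, f'(3) = 27, so x(1) = 3 − 11/27 = 70/27.
f(70/27) = 28072/19683, f'(70/27) = 4900/243, so x(2) = (70/27) − (28072/19683)/(4900/243) = 250232/99225.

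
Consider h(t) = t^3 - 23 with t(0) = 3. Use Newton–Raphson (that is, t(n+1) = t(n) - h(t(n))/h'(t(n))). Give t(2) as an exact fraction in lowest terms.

h'(t) = 3t^2.
h(3) = 4, h'(3) = 27, so t(1) = 3 - 4/27 = 77/27.
h(77/27) = 3824/19683, h'(77/27) = 5929/243, so t(2) = (77/27) - (3824/19683)/(5929/243) = 1365775/480249.

1365775/480249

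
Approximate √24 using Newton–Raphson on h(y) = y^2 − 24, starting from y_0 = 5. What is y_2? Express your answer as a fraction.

4801/980

h'(y) = 2y.
h(5) = 1, h'(5) = 10, so y_1 = 5 − 1/10 = 49/10.
h(49/10) = 1/100, h'(49/10) = 49/5, so y_2 = (49/10) − (1/100)/(49/5) = 4801/980.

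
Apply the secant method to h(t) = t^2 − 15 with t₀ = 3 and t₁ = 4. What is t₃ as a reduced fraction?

h(3) = −6, h(4) = 1. t₂ = 4 − 1·(4 − 3)/(1 − (−6)) = 27/7.
h(4) = 1, h(27/7) = −6/49. t₃ = (27/7) − (−6/49)·((27/7) − 4)/((−6/49) − 1) = 213/55.

213/55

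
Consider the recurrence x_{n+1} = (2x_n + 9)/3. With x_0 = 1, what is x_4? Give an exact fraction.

601/81

x_1 = (2·1 + 9)/3 = 11/3.
x_2 = (2·(11/3) + 9)/3 = 49/9.
x_3 = (2·(49/9) + 9)/3 = 179/27.
x_4 = (2·(179/27) + 9)/3 = 601/81.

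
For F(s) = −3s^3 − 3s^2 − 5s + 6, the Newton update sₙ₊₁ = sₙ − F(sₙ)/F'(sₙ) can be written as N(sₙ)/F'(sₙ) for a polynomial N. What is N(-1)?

−3

F'(s) = −9s^2 − 6s − 5.
N(s) = s·F'(s) − F(s) = s·(−9s^2 − 6s − 5) − (−3s^3 − 3s^2 − 5s + 6) = −6s^3 − 3s^2 − 6.
N(-1) = −3.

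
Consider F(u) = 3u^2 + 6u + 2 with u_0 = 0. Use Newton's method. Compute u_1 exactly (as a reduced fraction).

F'(u) = 6u + 6.
F(0) = 2, F'(0) = 6, so u_1 = 0 − 2/6 = −1/3.

−1/3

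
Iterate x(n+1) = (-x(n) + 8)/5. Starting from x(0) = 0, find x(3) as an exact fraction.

x(1) = (-0 + 8)/5 = 8/5.
x(2) = (-(8/5) + 8)/5 = 32/25.
x(3) = (-(32/25) + 8)/5 = 168/125.

168/125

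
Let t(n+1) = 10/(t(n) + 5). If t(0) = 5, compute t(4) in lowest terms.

t(1) = 10/(5 + 5) = 1.
t(2) = 10/(1 + 5) = 5/3.
t(3) = 10/(5/3 + 5) = 3/2.
t(4) = 10/(3/2 + 5) = 20/13.

20/13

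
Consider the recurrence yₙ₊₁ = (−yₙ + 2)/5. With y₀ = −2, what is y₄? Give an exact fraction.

206/625

y₁ = (−(−2) + 2)/5 = 4/5.
y₂ = (−(4/5) + 2)/5 = 6/25.
y₃ = (−(6/25) + 2)/5 = 44/125.
y₄ = (−(44/125) + 2)/5 = 206/625.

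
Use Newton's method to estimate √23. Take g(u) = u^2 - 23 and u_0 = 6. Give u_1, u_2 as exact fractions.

g'(u) = 2u.
g(6) = 13, g'(6) = 12, so u_1 = 6 - 13/12 = 59/12.
g(59/12) = 169/144, g'(59/12) = 59/6, so u_2 = (59/12) - (169/144)/(59/6) = 6793/1416.

u_1 = 59/12, u_2 = 6793/1416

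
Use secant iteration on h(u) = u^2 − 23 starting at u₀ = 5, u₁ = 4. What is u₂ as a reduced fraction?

43/9

h(5) = 2, h(4) = −7. u₂ = 4 − (−7)·(4 − 5)/((−7) − 2) = 43/9.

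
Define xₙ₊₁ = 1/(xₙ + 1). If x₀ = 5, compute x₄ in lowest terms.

x₁ = 1/(5 + 1) = 1/6.
x₂ = 1/(1/6 + 1) = 6/7.
x₃ = 1/(6/7 + 1) = 7/13.
x₄ = 1/(7/13 + 1) = 13/20.

13/20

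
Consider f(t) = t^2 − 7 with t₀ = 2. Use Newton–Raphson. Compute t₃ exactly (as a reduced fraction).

108497/41008

f'(t) = 2t.
f(2) = −3, f'(2) = 4, so t₁ = 2 − (−3)/4 = 11/4.
f(11/4) = 9/16, f'(11/4) = 11/2, so t₂ = (11/4) − (9/16)/(11/2) = 233/88.
f(233/88) = 81/7744, f'(233/88) = 233/44, so t₃ = (233/88) − (81/7744)/(233/44) = 108497/41008.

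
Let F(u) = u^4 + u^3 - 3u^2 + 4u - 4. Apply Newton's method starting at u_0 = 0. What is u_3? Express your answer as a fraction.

1462/1255

F'(u) = 4u^3 + 3u^2 - 6u + 4.
F(0) = -4, F'(0) = 4, so u_1 = 0 - (-4)/4 = 1.
F(1) = -1, F'(1) = 5, so u_2 = 1 - (-1)/5 = 6/5.
F(6/5) = 176/625, F'(6/5) = 1004/125, so u_3 = (6/5) - (176/625)/(1004/125) = 1462/1255.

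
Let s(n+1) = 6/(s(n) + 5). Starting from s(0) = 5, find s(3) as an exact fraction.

s(1) = 6/(5 + 5) = 3/5.
s(2) = 6/(3/5 + 5) = 15/14.
s(3) = 6/(15/14 + 5) = 84/85.

84/85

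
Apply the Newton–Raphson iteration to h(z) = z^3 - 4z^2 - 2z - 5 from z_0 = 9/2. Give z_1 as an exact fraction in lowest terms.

h'(z) = 3z^2 - 8z - 2.
h(9/2) = -31/8, h'(9/2) = 91/4, so z_1 = (9/2) - (-31/8)/(91/4) = 425/91.

425/91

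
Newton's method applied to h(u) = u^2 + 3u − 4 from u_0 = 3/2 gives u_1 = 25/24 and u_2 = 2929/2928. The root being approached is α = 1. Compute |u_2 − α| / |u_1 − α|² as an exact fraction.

12/61

u_1 − α = 25/24 − 1 = 1/24, so |u_1 − α| = 1/24.
u_2 − α = 2929/2928 − 1 = 1/2928, so |u_2 − α| = 1/2928.
|u_1 − α|² = 1/576.
Ratio = (1/2928) / (1/576) = 12/61.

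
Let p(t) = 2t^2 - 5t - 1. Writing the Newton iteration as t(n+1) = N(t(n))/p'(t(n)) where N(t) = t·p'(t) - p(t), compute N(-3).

19

p'(t) = 4t - 5.
N(t) = t·p'(t) - p(t) = t·(4t - 5) - (2t^2 - 5t - 1) = 2t^2 + 1.
N(-3) = 19.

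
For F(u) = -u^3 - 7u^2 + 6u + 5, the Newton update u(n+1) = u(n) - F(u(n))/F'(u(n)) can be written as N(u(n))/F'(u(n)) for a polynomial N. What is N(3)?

F'(u) = -3u^2 - 14u + 6.
N(u) = u·F'(u) - F(u) = u·(-3u^2 - 14u + 6) - (-u^3 - 7u^2 + 6u + 5) = -2u^3 - 7u^2 - 5.
N(3) = -122.

-122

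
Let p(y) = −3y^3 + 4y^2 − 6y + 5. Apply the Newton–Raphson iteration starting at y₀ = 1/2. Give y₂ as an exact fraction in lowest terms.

41171/40783

p'(y) = −9y^2 + 8y − 6.
p(1/2) = 21/8, p'(1/2) = −17/4, so y₁ = (1/2) − (21/8)/(−17/4) = 19/17.
p(19/17) = −4410/4913, p'(19/17) = −2399/289, so y₂ = (19/17) − (−4410/4913)/(−2399/289) = 41171/40783.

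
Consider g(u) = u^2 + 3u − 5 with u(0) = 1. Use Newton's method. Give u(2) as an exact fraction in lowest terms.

161/135

g'(u) = 2u + 3.
g(1) = −1, g'(1) = 5, so u(1) = 1 − (−1)/5 = 6/5.
g(6/5) = 1/25, g'(6/5) = 27/5, so u(2) = (6/5) − (1/25)/(27/5) = 161/135.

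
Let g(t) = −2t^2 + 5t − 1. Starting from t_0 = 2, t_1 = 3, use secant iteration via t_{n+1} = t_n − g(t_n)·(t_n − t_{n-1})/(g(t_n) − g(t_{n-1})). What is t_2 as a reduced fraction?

11/5

g(2) = 1, g(3) = −4. t_2 = 3 − (−4)·(3 − 2)/((−4) − 1) = 11/5.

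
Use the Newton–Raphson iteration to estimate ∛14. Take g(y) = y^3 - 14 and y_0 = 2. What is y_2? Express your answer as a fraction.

g'(y) = 3y^2.
g(2) = -6, g'(2) = 12, so y_1 = 2 - (-6)/12 = 5/2.
g(5/2) = 13/8, g'(5/2) = 75/4, so y_2 = (5/2) - (13/8)/(75/4) = 181/75.

181/75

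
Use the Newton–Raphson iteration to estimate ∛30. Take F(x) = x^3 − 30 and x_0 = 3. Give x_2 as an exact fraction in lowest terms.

F'(x) = 3x^2.
F(3) = −3, F'(3) = 27, so x_1 = 3 − (−3)/27 = 28/9.
F(28/9) = 82/729, F'(28/9) = 784/27, so x_2 = (28/9) − (82/729)/(784/27) = 32887/10584.

32887/10584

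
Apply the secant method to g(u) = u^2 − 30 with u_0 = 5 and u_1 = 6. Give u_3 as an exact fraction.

g(5) = −5, g(6) = 6. u_2 = 6 − 6·(6 − 5)/(6 − (−5)) = 60/11.
g(6) = 6, g(60/11) = −30/121. u_3 = (60/11) − (−30/121)·((60/11) − 6)/((−30/121) − 6) = 115/21.

115/21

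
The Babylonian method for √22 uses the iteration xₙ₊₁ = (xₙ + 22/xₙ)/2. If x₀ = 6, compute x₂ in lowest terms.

x₁ = (6 + 22/6)/2 = 29/6.
x₂ = (29/6 + 22/(29/6))/2 = 1633/348.

1633/348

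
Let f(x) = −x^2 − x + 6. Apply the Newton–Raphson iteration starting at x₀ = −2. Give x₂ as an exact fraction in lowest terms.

f'(x) = −2x − 1.
f(−2) = 4, f'(−2) = 3, so x₁ = (−2) − 4/3 = −10/3.
f(−10/3) = −16/9, f'(−10/3) = 17/3, so x₂ = (−10/3) − (−16/9)/(17/3) = −154/51.

−154/51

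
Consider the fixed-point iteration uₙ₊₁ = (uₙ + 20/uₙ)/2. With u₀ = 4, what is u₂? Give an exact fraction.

u₁ = (4 + 20/4)/2 = 9/2.
u₂ = (9/2 + 20/(9/2))/2 = 161/36.

161/36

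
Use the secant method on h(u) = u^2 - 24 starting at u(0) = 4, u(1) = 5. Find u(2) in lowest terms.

44/9

h(4) = -8, h(5) = 1. u(2) = 5 - 1·(5 - 4)/(1 - (-8)) = 44/9.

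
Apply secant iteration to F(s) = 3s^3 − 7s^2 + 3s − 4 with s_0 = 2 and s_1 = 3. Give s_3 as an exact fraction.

F(2) = −2, F(3) = 23. s_2 = 3 − 23·(3 − 2)/(23 − (−2)) = 52/25.
F(3) = 23, F(52/25) = −16376/15625. s_3 = (52/25) − (−16376/15625)·((52/25) − 3)/((−16376/15625) − 23) = 34636/16337.

34636/16337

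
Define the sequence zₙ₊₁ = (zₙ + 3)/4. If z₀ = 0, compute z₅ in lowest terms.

z₁ = (0 + 3)/4 = 3/4.
z₂ = ((3/4) + 3)/4 = 15/16.
z₃ = ((15/16) + 3)/4 = 63/64.
z₄ = ((63/64) + 3)/4 = 255/256.
z₅ = ((255/256) + 3)/4 = 1023/1024.

1023/1024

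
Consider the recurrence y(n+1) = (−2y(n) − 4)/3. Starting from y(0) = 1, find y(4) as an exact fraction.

y(1) = (−2·1 − 4)/3 = −2.
y(2) = (−2·(−2) − 4)/3 = 0.
y(3) = (−2·0 − 4)/3 = −4/3.
y(4) = (−2·(−4/3) − 4)/3 = −4/9.

−4/9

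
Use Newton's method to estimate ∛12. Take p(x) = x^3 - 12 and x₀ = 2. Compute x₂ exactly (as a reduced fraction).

1010/441

p'(x) = 3x^2.
p(2) = -4, p'(2) = 12, so x₁ = 2 - (-4)/12 = 7/3.
p(7/3) = 19/27, p'(7/3) = 49/3, so x₂ = (7/3) - (19/27)/(49/3) = 1010/441.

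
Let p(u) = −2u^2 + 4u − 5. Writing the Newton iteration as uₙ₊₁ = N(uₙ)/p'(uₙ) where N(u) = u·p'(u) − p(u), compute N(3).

p'(u) = −4u + 4.
N(u) = u·p'(u) − p(u) = u·(−4u + 4) − (−2u^2 + 4u − 5) = −2u^2 + 5.
N(3) = −13.

−13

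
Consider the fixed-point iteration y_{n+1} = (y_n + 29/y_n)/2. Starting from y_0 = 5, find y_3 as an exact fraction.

y_1 = (5 + 29/5)/2 = 27/5.
y_2 = (27/5 + 29/(27/5))/2 = 727/135.
y_3 = (727/135 + 29/(727/135))/2 = 528527/98145.

528527/98145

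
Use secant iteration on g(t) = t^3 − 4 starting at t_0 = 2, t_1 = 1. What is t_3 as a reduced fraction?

g(2) = 4, g(1) = −3. t_2 = 1 − (−3)·(1 − 2)/((−3) − 4) = 10/7.
g(1) = −3, g(10/7) = −372/343. t_3 = (10/7) − (−372/343)·((10/7) − 1)/((−372/343) − (−3)) = 122/73.

122/73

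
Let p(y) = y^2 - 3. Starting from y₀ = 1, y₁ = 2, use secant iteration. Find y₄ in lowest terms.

p(1) = -2, p(2) = 1. y₂ = 2 - 1·(2 - 1)/(1 - (-2)) = 5/3.
p(2) = 1, p(5/3) = -2/9. y₃ = (5/3) - (-2/9)·((5/3) - 2)/((-2/9) - 1) = 19/11.
p(5/3) = -2/9, p(19/11) = -2/121. y₄ = (19/11) - (-2/121)·((19/11) - (5/3))/((-2/121) - (-2/9)) = 97/56.

97/56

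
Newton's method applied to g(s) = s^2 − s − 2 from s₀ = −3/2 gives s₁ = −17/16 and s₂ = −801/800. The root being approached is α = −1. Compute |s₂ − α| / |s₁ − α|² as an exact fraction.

8/25

s₁ − α = −17/16 − (−1) = −17/16 + 1 = −1/16, so |s₁ − α| = 1/16.
s₂ − α = −801/800 − (−1) = −801/800 + 1 = −1/800, so |s₂ − α| = 1/800.
|s₁ − α|² = 1/256.
Ratio = (1/800) / (1/256) = 8/25.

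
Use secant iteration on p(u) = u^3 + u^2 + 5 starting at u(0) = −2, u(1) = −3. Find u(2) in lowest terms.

p(−2) = 1, p(−3) = −13. u(2) = (−3) − (−13)·((−3) − (−2))/((−13) − 1) = −29/14.

−29/14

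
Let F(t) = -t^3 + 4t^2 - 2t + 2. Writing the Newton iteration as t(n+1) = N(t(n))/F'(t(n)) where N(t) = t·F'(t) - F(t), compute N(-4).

F'(t) = -3t^2 + 8t - 2.
N(t) = t·F'(t) - F(t) = t·(-3t^2 + 8t - 2) - (-t^3 + 4t^2 - 2t + 2) = -2t^3 + 4t^2 - 2.
N(-4) = 190.

190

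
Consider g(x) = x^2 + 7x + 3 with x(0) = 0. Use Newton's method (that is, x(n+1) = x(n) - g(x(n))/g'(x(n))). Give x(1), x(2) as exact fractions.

x(1) = -3/7, x(2) = -138/301

g'(x) = 2x + 7.
g(0) = 3, g'(0) = 7, so x(1) = 0 - 3/7 = -3/7.
g(-3/7) = 9/49, g'(-3/7) = 43/7, so x(2) = (-3/7) - (9/49)/(43/7) = -138/301.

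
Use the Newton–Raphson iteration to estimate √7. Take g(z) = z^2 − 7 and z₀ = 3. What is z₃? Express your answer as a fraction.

32257/12192

g'(z) = 2z.
g(3) = 2, g'(3) = 6, so z₁ = 3 − 2/6 = 8/3.
g(8/3) = 1/9, g'(8/3) = 16/3, so z₂ = (8/3) − (1/9)/(16/3) = 127/48.
g(127/48) = 1/2304, g'(127/48) = 127/24, so z₃ = (127/48) − (1/2304)/(127/24) = 32257/12192.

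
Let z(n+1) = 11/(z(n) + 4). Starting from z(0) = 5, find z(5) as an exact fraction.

z(1) = 11/(5 + 4) = 11/9.
z(2) = 11/(11/9 + 4) = 99/47.
z(3) = 11/(99/47 + 4) = 517/287.
z(4) = 11/(517/287 + 4) = 3157/1665.
z(5) = 11/(3157/1665 + 4) = 18315/9817.

18315/9817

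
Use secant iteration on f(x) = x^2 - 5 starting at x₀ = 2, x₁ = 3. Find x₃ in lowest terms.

29/13

f(2) = -1, f(3) = 4. x₂ = 3 - 4·(3 - 2)/(4 - (-1)) = 11/5.
f(3) = 4, f(11/5) = -4/25. x₃ = (11/5) - (-4/25)·((11/5) - 3)/((-4/25) - 4) = 29/13.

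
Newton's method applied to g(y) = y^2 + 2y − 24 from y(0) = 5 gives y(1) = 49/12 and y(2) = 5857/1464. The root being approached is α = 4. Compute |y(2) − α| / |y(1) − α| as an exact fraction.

y(1) − α = 49/12 − 4 = 1/12, so |y(1) − α| = 1/12.
y(2) − α = 5857/1464 − 4 = 1/1464, so |y(2) − α| = 1/1464.
Ratio = (1/1464) / (1/12) = 1/122.

1/122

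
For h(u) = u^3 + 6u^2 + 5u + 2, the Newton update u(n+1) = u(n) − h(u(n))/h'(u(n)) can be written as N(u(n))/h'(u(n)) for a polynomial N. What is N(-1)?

h'(u) = 3u^2 + 12u + 5.
N(u) = u·h'(u) − h(u) = u·(3u^2 + 12u + 5) − (u^3 + 6u^2 + 5u + 2) = 2u^3 + 6u^2 − 2.
N(-1) = 2.

2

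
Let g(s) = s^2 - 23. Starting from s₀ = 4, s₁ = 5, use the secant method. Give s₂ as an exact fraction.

g(4) = -7, g(5) = 2. s₂ = 5 - 2·(5 - 4)/(2 - (-7)) = 43/9.

43/9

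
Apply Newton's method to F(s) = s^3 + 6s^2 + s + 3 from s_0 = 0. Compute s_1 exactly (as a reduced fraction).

−3

F'(s) = 3s^2 + 12s + 1.
F(0) = 3, F'(0) = 1, so s_1 = 0 − 3/1 = −3.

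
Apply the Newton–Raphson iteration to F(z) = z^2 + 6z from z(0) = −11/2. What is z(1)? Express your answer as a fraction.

−121/20

F'(z) = 2z + 6.
F(−11/2) = −11/4, F'(−11/2) = −5, so z(1) = (−11/2) − (−11/4)/(−5) = −121/20.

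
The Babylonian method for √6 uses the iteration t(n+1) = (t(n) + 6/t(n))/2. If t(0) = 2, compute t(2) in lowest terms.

t(1) = (2 + 6/2)/2 = 5/2.
t(2) = (5/2 + 6/(5/2))/2 = 49/20.

49/20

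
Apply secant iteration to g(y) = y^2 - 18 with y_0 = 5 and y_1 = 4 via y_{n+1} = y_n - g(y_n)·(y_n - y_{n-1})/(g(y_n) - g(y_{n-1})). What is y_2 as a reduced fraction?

g(5) = 7, g(4) = -2. y_2 = 4 - (-2)·(4 - 5)/((-2) - 7) = 38/9.

38/9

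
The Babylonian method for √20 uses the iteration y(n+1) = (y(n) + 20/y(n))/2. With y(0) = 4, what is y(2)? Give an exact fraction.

161/36

y(1) = (4 + 20/4)/2 = 9/2.
y(2) = (9/2 + 20/(9/2))/2 = 161/36.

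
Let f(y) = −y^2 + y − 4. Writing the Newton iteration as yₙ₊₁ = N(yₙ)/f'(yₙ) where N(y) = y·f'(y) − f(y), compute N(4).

−12

f'(y) = −2y + 1.
N(y) = y·f'(y) − f(y) = y·(−2y + 1) − (−y^2 + y − 4) = −y^2 + 4.
N(4) = −12.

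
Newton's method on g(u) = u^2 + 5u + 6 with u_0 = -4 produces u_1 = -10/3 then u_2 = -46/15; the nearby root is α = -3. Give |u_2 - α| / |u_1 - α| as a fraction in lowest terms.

1/5

u_1 - α = -10/3 - (-3) = -10/3 + 3 = -1/3, so |u_1 - α| = 1/3.
u_2 - α = -46/15 - (-3) = -46/15 + 3 = -1/15, so |u_2 - α| = 1/15.
Ratio = (1/15) / (1/3) = 1/5.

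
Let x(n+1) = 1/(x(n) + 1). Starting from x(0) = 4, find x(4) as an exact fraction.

11/17

x(1) = 1/(4 + 1) = 1/5.
x(2) = 1/(1/5 + 1) = 5/6.
x(3) = 1/(5/6 + 1) = 6/11.
x(4) = 1/(6/11 + 1) = 11/17.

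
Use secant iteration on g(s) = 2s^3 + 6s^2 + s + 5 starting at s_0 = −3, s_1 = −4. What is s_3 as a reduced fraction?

g(−3) = 2, g(−4) = −31. s_2 = (−4) − (−31)·((−4) − (−3))/((−31) − 2) = −101/33.
g(−4) = −31, g(−101/33) = 28892/35937. s_3 = (−101/33) − (28892/35937)·((−101/33) − (−4))/((28892/35937) − (−31)) = −113717/36869.

−113717/36869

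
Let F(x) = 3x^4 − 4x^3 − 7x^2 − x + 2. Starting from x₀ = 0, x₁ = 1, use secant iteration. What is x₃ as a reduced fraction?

922/2623

F(0) = 2, F(1) = −7. x₂ = 1 − (−7)·(1 − 0)/((−7) − 2) = 2/9.
F(1) = −7, F(2/9) = 3052/2187. x₃ = (2/9) − (3052/2187)·((2/9) − 1)/((3052/2187) − (−7)) = 922/2623.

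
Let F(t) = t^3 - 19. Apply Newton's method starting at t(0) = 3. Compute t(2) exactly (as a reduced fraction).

F'(t) = 3t^2.
F(3) = 8, F'(3) = 27, so t(1) = 3 - 8/27 = 73/27.
F(73/27) = 15040/19683, F'(73/27) = 5329/243, so t(2) = (73/27) - (15040/19683)/(5329/243) = 1152011/431649.

1152011/431649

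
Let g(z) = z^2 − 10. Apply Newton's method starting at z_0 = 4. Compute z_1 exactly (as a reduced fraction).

13/4

g'(z) = 2z.
g(4) = 6, g'(4) = 8, so z_1 = 4 − 6/8 = 13/4.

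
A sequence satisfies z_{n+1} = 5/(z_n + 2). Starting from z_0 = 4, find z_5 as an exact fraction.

1065/746

z_1 = 5/(4 + 2) = 5/6.
z_2 = 5/(5/6 + 2) = 30/17.
z_3 = 5/(30/17 + 2) = 85/64.
z_4 = 5/(85/64 + 2) = 320/213.
z_5 = 5/(320/213 + 2) = 1065/746.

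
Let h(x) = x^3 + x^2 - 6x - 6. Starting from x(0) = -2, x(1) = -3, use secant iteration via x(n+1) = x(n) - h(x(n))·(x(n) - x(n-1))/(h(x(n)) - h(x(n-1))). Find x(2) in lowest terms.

h(-2) = 2, h(-3) = -6. x(2) = (-3) - (-6)·((-3) - (-2))/((-6) - 2) = -9/4.

-9/4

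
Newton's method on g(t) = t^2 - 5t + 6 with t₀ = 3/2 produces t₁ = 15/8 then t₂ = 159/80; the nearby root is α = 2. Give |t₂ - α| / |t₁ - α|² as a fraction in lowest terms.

t₁ - α = 15/8 - 2 = -1/8, so |t₁ - α| = 1/8.
t₂ - α = 159/80 - 2 = -1/80, so |t₂ - α| = 1/80.
|t₁ - α|² = 1/64.
Ratio = (1/80) / (1/64) = 4/5.

4/5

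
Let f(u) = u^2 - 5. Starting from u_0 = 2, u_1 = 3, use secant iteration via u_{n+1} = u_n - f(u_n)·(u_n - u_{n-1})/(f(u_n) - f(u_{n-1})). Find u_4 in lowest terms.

161/72

f(2) = -1, f(3) = 4. u_2 = 3 - 4·(3 - 2)/(4 - (-1)) = 11/5.
f(3) = 4, f(11/5) = -4/25. u_3 = (11/5) - (-4/25)·((11/5) - 3)/((-4/25) - 4) = 29/13.
f(11/5) = -4/25, f(29/13) = -4/169. u_4 = (29/13) - (-4/169)·((29/13) - (11/5))/((-4/169) - (-4/25)) = 161/72.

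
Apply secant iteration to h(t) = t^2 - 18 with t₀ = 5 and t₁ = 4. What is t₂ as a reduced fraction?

38/9

h(5) = 7, h(4) = -2. t₂ = 4 - (-2)·(4 - 5)/((-2) - 7) = 38/9.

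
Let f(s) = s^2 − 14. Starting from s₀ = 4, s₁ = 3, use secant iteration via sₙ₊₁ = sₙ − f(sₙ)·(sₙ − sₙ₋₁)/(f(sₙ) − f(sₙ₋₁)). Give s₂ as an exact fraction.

26/7

f(4) = 2, f(3) = −5. s₂ = 3 − (−5)·(3 − 4)/((−5) − 2) = 26/7.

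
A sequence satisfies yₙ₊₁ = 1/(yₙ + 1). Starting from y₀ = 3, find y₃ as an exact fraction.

5/9

y₁ = 1/(3 + 1) = 1/4.
y₂ = 1/(1/4 + 1) = 4/5.
y₃ = 1/(4/5 + 1) = 5/9.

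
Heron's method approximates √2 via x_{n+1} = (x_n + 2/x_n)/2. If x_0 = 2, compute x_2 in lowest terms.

17/12

x_1 = (2 + 2/2)/2 = 3/2.
x_2 = (3/2 + 2/(3/2))/2 = 17/12.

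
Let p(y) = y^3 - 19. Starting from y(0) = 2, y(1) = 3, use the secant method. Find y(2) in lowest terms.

p(2) = -11, p(3) = 8. y(2) = 3 - 8·(3 - 2)/(8 - (-11)) = 49/19.

49/19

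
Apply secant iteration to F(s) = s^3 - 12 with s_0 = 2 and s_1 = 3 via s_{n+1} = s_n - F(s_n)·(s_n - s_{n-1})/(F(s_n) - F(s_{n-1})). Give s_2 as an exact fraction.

42/19

F(2) = -4, F(3) = 15. s_2 = 3 - 15·(3 - 2)/(15 - (-4)) = 42/19.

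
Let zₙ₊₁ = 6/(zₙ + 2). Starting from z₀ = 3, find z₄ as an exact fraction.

93/55

z₁ = 6/(3 + 2) = 6/5.
z₂ = 6/(6/5 + 2) = 15/8.
z₃ = 6/(15/8 + 2) = 48/31.
z₄ = 6/(48/31 + 2) = 93/55.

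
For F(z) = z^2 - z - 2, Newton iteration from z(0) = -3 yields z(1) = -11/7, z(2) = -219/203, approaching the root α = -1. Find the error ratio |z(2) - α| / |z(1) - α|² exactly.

z(1) - α = -11/7 - (-1) = -11/7 + 1 = -4/7, so |z(1) - α| = 4/7.
z(2) - α = -219/203 - (-1) = -219/203 + 1 = -16/203, so |z(2) - α| = 16/203.
|z(1) - α|² = 16/49.
Ratio = (16/203) / (16/49) = 7/29.

7/29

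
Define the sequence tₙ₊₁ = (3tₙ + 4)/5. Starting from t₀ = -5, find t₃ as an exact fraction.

61/125

t₁ = (3·(-5) + 4)/5 = -11/5.
t₂ = (3·(-11/5) + 4)/5 = -13/25.
t₃ = (3·(-13/25) + 4)/5 = 61/125.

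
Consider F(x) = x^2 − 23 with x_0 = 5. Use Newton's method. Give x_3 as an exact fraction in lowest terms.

F'(x) = 2x.
F(5) = 2, F'(5) = 10, so x_1 = 5 − 2/10 = 24/5.
F(24/5) = 1/25, F'(24/5) = 48/5, so x_2 = (24/5) − (1/25)/(48/5) = 1151/240.
F(1151/240) = 1/57600, F'(1151/240) = 1151/120, so x_3 = (1151/240) − (1/57600)/(1151/120) = 2649601/552480.

2649601/552480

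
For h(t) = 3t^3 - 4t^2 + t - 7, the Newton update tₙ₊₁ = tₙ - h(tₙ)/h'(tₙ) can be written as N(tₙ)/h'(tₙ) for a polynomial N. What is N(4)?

327

h'(t) = 9t^2 - 8t + 1.
N(t) = t·h'(t) - h(t) = t·(9t^2 - 8t + 1) - (3t^3 - 4t^2 + t - 7) = 6t^3 - 4t^2 + 7.
N(4) = 327.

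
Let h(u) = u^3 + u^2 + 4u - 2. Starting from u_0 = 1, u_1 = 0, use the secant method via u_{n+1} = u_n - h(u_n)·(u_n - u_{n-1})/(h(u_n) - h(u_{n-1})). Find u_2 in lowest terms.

h(1) = 4, h(0) = -2. u_2 = 0 - (-2)·(0 - 1)/((-2) - 4) = 1/3.

1/3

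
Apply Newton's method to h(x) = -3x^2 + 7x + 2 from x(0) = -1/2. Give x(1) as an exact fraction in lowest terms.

-11/40

h'(x) = -6x + 7.
h(-1/2) = -9/4, h'(-1/2) = 10, so x(1) = (-1/2) - (-9/4)/10 = -11/40.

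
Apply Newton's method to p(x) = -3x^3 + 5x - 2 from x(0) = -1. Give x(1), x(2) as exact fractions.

x(1) = -2, x(2) = -50/31

p'(x) = -9x^2 + 5.
p(-1) = -4, p'(-1) = -4, so x(1) = (-1) - (-4)/(-4) = -2.
p(-2) = 12, p'(-2) = -31, so x(2) = (-2) - 12/(-31) = -50/31.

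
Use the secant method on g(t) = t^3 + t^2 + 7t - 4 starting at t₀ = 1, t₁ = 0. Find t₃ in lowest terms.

g(1) = 5, g(0) = -4. t₂ = 0 - (-4)·(0 - 1)/((-4) - 5) = 4/9.
g(0) = -4, g(4/9) = -440/729. t₃ = (4/9) - (-440/729)·((4/9) - 0)/((-440/729) - (-4)) = 324/619.

324/619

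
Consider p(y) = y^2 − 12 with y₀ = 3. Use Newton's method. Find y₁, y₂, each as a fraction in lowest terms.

y₁ = 7/2, y₂ = 97/28

p'(y) = 2y.
p(3) = −3, p'(3) = 6, so y₁ = 3 − (−3)/6 = 7/2.
p(7/2) = 1/4, p'(7/2) = 7, so y₂ = (7/2) − (1/4)/7 = 97/28.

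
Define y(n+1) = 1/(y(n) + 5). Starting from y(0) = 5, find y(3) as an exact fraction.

y(1) = 1/(5 + 5) = 1/10.
y(2) = 1/(1/10 + 5) = 10/51.
y(3) = 1/(10/51 + 5) = 51/265.

51/265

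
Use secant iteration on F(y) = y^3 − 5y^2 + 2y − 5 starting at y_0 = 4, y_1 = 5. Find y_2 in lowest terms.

F(4) = −13, F(5) = 5. y_2 = 5 − 5·(5 − 4)/(5 − (−13)) = 85/18.

85/18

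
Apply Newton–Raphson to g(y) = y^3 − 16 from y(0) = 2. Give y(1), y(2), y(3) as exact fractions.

g'(y) = 3y^2.
g(2) = −8, g'(2) = 12, so y(1) = 2 − (−8)/12 = 8/3.
g(8/3) = 80/27, g'(8/3) = 64/3, so y(2) = (8/3) − (80/27)/(64/3) = 91/36.
g(91/36) = 7075/46656, g'(91/36) = 8281/432, so y(3) = (91/36) − (7075/46656)/(8281/432) = 1126819/447174.

y(1) = 8/3, y(2) = 91/36, y(3) = 1126819/447174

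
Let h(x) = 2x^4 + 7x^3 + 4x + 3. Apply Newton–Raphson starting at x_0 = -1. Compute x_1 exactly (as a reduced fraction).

h'(x) = 8x^3 + 21x^2 + 4.
h(-1) = -6, h'(-1) = 17, so x_1 = (-1) - (-6)/17 = -11/17.

-11/17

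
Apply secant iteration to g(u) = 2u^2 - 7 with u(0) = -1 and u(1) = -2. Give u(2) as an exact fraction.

-11/6

g(-1) = -5, g(-2) = 1. u(2) = (-2) - 1·((-2) - (-1))/(1 - (-5)) = -11/6.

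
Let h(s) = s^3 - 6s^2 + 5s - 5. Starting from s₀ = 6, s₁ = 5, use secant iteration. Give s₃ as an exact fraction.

811/155

h(6) = 25, h(5) = -5. s₂ = 5 - (-5)·(5 - 6)/((-5) - 25) = 31/6.
h(5) = -5, h(31/6) = -305/216. s₃ = (31/6) - (-305/216)·((31/6) - 5)/((-305/216) - (-5)) = 811/155.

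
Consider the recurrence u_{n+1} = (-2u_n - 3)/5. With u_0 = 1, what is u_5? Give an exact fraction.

-277/625

u_1 = (-2·1 - 3)/5 = -1.
u_2 = (-2·(-1) - 3)/5 = -1/5.
u_3 = (-2·(-1/5) - 3)/5 = -13/25.
u_4 = (-2·(-13/25) - 3)/5 = -49/125.
u_5 = (-2·(-49/125) - 3)/5 = -277/625.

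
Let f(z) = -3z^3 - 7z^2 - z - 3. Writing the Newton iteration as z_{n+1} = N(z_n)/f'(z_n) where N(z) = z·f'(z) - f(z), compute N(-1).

f'(z) = -9z^2 - 14z - 1.
N(z) = z·f'(z) - f(z) = z·(-9z^2 - 14z - 1) - (-3z^3 - 7z^2 - z - 3) = -6z^3 - 7z^2 + 3.
N(-1) = 2.

2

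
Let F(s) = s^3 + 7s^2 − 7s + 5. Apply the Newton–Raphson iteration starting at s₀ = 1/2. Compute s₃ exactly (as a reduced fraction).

296/385

F'(s) = 3s^2 + 14s − 7.
F(1/2) = 27/8, F'(1/2) = 3/4, so s₁ = (1/2) − (27/8)/(3/4) = −4.
F(−4) = 81, F'(−4) = −15, so s₂ = (−4) − 81/(−15) = 7/5.
F(7/5) = 1458/125, F'(7/5) = 462/25, so s₃ = (7/5) − (1458/125)/(462/25) = 296/385.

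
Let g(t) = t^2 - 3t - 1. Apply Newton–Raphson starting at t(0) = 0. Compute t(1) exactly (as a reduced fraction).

-1/3

g'(t) = 2t - 3.
g(0) = -1, g'(0) = -3, so t(1) = 0 - (-1)/(-3) = -1/3.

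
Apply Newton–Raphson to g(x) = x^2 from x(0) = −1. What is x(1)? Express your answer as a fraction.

g'(x) = 2x.
g(−1) = 1, g'(−1) = −2, so x(1) = (−1) − 1/(−2) = −1/2.

−1/2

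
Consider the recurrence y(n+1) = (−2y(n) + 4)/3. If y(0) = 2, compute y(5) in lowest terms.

52/81

y(1) = (−2·2 + 4)/3 = 0.
y(2) = (−2·0 + 4)/3 = 4/3.
y(3) = (−2·(4/3) + 4)/3 = 4/9.
y(4) = (−2·(4/9) + 4)/3 = 28/27.
y(5) = (−2·(28/27) + 4)/3 = 52/81.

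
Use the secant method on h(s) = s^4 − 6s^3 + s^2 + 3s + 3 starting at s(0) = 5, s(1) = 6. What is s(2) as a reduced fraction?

777/139

h(5) = −82, h(6) = 57. s(2) = 6 − 57·(6 − 5)/(57 − (−82)) = 777/139.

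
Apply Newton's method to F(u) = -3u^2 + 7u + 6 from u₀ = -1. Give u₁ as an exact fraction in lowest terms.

F'(u) = -6u + 7.
F(-1) = -4, F'(-1) = 13, so u₁ = (-1) - (-4)/13 = -9/13.

-9/13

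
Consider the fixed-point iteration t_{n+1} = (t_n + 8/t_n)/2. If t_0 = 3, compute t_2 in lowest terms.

t_1 = (3 + 8/3)/2 = 17/6.
t_2 = (17/6 + 8/(17/6))/2 = 577/204.

577/204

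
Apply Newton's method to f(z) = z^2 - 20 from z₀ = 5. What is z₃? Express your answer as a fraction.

f'(z) = 2z.
f(5) = 5, f'(5) = 10, so z₁ = 5 - 5/10 = 9/2.
f(9/2) = 1/4, f'(9/2) = 9, so z₂ = (9/2) - (1/4)/9 = 161/36.
f(161/36) = 1/1296, f'(161/36) = 161/18, so z₃ = (161/36) - (1/1296)/(161/18) = 51841/11592.

51841/11592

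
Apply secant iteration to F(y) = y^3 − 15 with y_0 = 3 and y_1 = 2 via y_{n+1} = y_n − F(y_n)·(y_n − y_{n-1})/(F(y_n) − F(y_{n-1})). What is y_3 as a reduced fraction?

F(3) = 12, F(2) = −7. y_2 = 2 − (−7)·(2 − 3)/((−7) − 12) = 45/19.
F(2) = −7, F(45/19) = −11760/6859. y_3 = (45/19) − (−11760/6859)·((45/19) − 2)/((−11760/6859) − (−7)) = 12885/5179.

12885/5179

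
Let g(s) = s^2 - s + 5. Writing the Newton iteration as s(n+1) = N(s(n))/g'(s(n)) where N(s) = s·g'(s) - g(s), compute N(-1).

g'(s) = 2s - 1.
N(s) = s·g'(s) - g(s) = s·(2s - 1) - (s^2 - s + 5) = s^2 - 5.
N(-1) = -4.

-4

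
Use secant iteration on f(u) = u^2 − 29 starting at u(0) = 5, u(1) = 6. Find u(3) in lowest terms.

f(5) = −4, f(6) = 7. u(2) = 6 − 7·(6 − 5)/(7 − (−4)) = 59/11.
f(6) = 7, f(59/11) = −28/121. u(3) = (59/11) − (−28/121)·((59/11) − 6)/((−28/121) − 7) = 673/125.

673/125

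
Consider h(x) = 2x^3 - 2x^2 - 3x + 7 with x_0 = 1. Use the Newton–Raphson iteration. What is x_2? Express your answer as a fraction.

h'(x) = 6x^2 - 4x - 3.
h(1) = 4, h'(1) = -1, so x_1 = 1 - 4/(-1) = 5.
h(5) = 192, h'(5) = 127, so x_2 = 5 - 192/127 = 443/127.

443/127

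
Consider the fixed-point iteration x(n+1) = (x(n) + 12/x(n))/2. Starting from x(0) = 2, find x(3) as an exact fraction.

x(1) = (2 + 12/2)/2 = 4.
x(2) = (4 + 12/4)/2 = 7/2.
x(3) = (7/2 + 12/(7/2))/2 = 97/28.

97/28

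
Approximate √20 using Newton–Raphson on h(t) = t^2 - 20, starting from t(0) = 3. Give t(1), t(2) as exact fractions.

t(1) = 29/6, t(2) = 1561/348

h'(t) = 2t.
h(3) = -11, h'(3) = 6, so t(1) = 3 - (-11)/6 = 29/6.
h(29/6) = 121/36, h'(29/6) = 29/3, so t(2) = (29/6) - (121/36)/(29/3) = 1561/348.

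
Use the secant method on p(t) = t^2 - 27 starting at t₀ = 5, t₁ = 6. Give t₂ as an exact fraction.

57/11

p(5) = -2, p(6) = 9. t₂ = 6 - 9·(6 - 5)/(9 - (-2)) = 57/11.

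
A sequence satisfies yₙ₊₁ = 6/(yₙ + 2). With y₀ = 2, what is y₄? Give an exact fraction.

78/47

y₁ = 6/(2 + 2) = 3/2.
y₂ = 6/(3/2 + 2) = 12/7.
y₃ = 6/(12/7 + 2) = 21/13.
y₄ = 6/(21/13 + 2) = 78/47.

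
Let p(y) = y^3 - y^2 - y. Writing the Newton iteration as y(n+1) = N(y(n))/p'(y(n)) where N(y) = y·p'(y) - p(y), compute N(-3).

p'(y) = 3y^2 - 2y - 1.
N(y) = y·p'(y) - p(y) = y·(3y^2 - 2y - 1) - (y^3 - y^2 - y) = 2y^3 - y^2.
N(-3) = -63.

-63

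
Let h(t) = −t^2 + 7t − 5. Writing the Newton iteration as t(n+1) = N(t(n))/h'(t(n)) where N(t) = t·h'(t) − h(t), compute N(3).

−4

h'(t) = −2t + 7.
N(t) = t·h'(t) − h(t) = t·(−2t + 7) − (−t^2 + 7t − 5) = −t^2 + 5.
N(3) = −4.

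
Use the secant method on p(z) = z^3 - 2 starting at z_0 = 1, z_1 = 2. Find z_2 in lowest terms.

8/7

p(1) = -1, p(2) = 6. z_2 = 2 - 6·(2 - 1)/(6 - (-1)) = 8/7.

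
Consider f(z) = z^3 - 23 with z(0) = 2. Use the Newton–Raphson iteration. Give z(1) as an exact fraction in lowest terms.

13/4

f'(z) = 3z^2.
f(2) = -15, f'(2) = 12, so z(1) = 2 - (-15)/12 = 13/4.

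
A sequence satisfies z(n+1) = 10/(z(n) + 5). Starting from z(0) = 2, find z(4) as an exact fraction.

118/77

z(1) = 10/(2 + 5) = 10/7.
z(2) = 10/(10/7 + 5) = 14/9.
z(3) = 10/(14/9 + 5) = 90/59.
z(4) = 10/(90/59 + 5) = 118/77.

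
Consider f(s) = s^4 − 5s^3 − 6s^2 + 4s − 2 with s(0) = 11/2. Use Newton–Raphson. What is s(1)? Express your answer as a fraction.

14431/2396

f'(s) = 4s^3 − 15s^2 − 12s + 4.
f(11/2) = −1253/16, f'(11/2) = 599/4, so s(1) = (11/2) − (−1253/16)/(599/4) = 14431/2396.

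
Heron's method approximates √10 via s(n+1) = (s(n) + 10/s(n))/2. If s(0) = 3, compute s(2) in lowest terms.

721/228

s(1) = (3 + 10/3)/2 = 19/6.
s(2) = (19/6 + 10/(19/6))/2 = 721/228.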